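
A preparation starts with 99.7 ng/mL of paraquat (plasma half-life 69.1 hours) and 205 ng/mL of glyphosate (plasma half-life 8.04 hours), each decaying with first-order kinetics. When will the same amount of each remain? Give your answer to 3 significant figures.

9.46 hours

Set 99.7·(1/2)^(t/69.1) = 205·(1/2)^(t/8.04).
Taking log₂: log₂(99.7/205) = t·(1/69.1 − 1/8.04).
log₂(0.48634) = -1.04; 1/69.1 − 1/8.04 = -0.10991.
t = -1.04 / -0.10991 ≈ 9.4622 hours.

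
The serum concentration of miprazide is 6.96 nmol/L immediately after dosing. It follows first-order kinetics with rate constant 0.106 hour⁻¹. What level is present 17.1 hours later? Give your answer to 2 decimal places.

1.14 nmol/L

t½ = ln 2 / λ = 0.69315 / 0.106 ≈ 6.5391 hours.
Number of half-lives: n = 17.1/6.5391 ≈ 2.615.
Remaining = 6.96 × (1/2)^2.615 = 6.96 × 0.16323 ≈ 1.1361 nmol/L.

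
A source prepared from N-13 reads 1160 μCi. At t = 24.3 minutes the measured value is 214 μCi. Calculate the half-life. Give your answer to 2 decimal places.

9.97 minutes

A/A₀ = 214/1160 ≈ 0.18448.
n = log₂(5.4206) ≈ 2.4384 half-lives elapsed in 24.3 minutes.
t½ = 24.3/2.4384 ≈ 9.9654 minutes.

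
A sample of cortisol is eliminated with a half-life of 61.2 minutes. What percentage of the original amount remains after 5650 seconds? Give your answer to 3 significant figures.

5650 seconds = 94.1667 minutes.
n = 94.1667/61.2 ≈ 1.5387 half-lives.
Fraction remaining = (1/2)^1.5387 ≈ 0.3442, i.e. 34.42%.

34.4%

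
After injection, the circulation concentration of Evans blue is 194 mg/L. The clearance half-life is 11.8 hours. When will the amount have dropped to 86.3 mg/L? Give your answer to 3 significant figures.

Fraction remaining = 86.3/194 ≈ 0.44485.
n = log₂(194/86.3) = ln(2.248)/ln 2 ≈ 1.1686 half-lives.
t = n × t½ = 1.1686 × 11.8 ≈ 13.79 hours.

13.8 hours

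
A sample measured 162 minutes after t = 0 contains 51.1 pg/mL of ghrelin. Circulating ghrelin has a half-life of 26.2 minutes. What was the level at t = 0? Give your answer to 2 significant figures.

Number of half-lives elapsed: n = 162/26.2 ≈ 6.1832.
A₀ = A × 2^n = 51.1 × 2^6.1832 = 51.1 × 72.666 ≈ 3713.2 pg/mL.

3700 pg/mL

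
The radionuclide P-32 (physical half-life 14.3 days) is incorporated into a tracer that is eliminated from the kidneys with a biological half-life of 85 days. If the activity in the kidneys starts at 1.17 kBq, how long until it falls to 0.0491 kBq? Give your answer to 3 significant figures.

56.0 days

1/t_eff = 1/t_phys + 1/t_biol = 1/14.3 + 1/85 = 0.081695 per day.
t_eff = 14.3 × 85 / (14.3 + 85) ≈ 12.241 days.
n = log₂(1.17/0.0491) ≈ 4.5746; t = 4.5746 × 12.241 ≈ 55.997 days.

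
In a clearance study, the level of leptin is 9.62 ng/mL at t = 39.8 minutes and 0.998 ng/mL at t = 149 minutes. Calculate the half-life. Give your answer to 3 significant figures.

Over Δt = 149 − 39.8 = 109.2 minutes, the level fell by a factor of 9.62/0.998 ≈ 9.6393.
n = log₂(9.6393) ≈ 3.2689 half-lives, so t½ = 109.2/3.2689 ≈ 33.405 minutes.

33.4 minutes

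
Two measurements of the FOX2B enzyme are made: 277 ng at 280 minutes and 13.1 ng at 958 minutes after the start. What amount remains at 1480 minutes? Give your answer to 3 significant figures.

Over Δt = 958 − 280 = 678 minutes, the level fell by a factor of 277/13.1 ≈ 21.145.
n = log₂(21.145) ≈ 4.4022 half-lives, so t½ = 678/4.4022 ≈ 154.01 minutes.
From t = 958 to t = 1480: 13.1 × (1/2)^((1480−958)/154.01) ≈ 1.2502 ng.

1.25 ng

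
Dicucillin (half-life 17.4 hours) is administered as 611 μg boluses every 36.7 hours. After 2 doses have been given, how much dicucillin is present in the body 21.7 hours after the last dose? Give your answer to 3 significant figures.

317 μg

The 2 doses were given 58.4, 21.7 hours ago.
Total = 611·(1/2)^(58.4/17.4) + 611·(1/2)^(21.7/17.4)
      = 59.661 + 257.41 ≈ 317.07 μg.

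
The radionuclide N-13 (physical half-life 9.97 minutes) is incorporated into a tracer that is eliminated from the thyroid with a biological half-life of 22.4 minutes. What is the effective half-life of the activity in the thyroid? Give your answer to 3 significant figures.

1/t_eff = 1/t_phys + 1/t_biol = 1/9.97 + 1/22.4 = 0.14494 per minute.
t_eff = 9.97 × 22.4 / (9.97 + 22.4) ≈ 6.8992 minutes.

6.90 minutes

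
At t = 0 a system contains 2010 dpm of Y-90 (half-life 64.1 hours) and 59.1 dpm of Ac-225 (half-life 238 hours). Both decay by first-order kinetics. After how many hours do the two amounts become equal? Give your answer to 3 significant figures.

446 hours

Set 2010·(1/2)^(t/64.1) = 59.1·(1/2)^(t/238).
Taking log₂: log₂(2010/59.1) = t·(1/64.1 − 1/238).
log₂(34.01) = 5.0879; 1/64.1 − 1/238 = 0.011399.
t = 5.0879 / 0.011399 ≈ 446.35 hours.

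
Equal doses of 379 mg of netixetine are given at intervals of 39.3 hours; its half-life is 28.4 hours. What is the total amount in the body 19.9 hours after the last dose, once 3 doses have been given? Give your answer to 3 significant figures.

357 mg

The 3 doses were given 98.5, 59.2, 19.9 hours ago.
Total = 379·(1/2)^(98.5/28.4) + 379·(1/2)^(59.2/28.4) + 379·(1/2)^(19.9/28.4)
      = 34.243 + 89.359 + 233.19 ≈ 356.79 mg.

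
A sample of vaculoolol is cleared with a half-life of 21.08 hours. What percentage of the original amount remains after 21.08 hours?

n = 21.08/21.08 ≈ 1 half-life.
Fraction remaining = (1/2)^1 ≈ 0.5, i.e. 50%.

50%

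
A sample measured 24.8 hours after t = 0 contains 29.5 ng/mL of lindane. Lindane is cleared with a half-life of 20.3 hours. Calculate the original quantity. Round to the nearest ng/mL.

Number of half-lives elapsed: n = 24.8/20.3 ≈ 1.2217.
A₀ = A × 2^n = 29.5 × 2^1.2217 = 29.5 × 2.3322 ≈ 68.799 ng/mL.

69 ng/mL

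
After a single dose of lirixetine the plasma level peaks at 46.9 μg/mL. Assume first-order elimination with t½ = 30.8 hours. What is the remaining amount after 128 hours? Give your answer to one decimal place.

2.6 μg/mL

Number of half-lives: n = 128/30.8 ≈ 4.1558.
Remaining = 46.9 × (1/2)^4.1558 = 46.9 × 0.0561 ≈ 2.6311 μg/mL.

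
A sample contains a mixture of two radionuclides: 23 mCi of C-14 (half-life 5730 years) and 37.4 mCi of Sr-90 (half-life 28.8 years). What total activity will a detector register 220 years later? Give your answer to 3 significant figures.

22.6 mCi

C-14: 23 × (1/2)^(220/5730) = 23 × (1/2)^0.038394 ≈ 22.396 mCi.
Sr-90: 37.4 × (1/2)^(220/28.8) = 37.4 × (1/2)^7.6389 ≈ 0.18764 mCi.
Total = 22.396 + 0.18764 ≈ 22.584 mCi.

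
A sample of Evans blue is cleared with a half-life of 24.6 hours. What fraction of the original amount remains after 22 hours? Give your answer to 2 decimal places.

n = 22/24.6 ≈ 0.89431 half-lives.
Fraction remaining = (1/2)^0.89431 ≈ 0.538.

0.54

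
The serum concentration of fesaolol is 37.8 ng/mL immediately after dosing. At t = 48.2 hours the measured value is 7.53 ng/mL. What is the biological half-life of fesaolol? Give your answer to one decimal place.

20.7 hours

A/A₀ = 7.53/37.8 ≈ 0.19921.
n = log₂(5.0199) ≈ 2.3277 half-lives elapsed in 48.2 hours.
t½ = 48.2/2.3277 ≈ 20.707 hours.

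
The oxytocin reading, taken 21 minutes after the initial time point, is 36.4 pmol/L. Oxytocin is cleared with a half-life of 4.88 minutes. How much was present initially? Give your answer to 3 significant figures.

Number of half-lives elapsed: n = 21/4.88 ≈ 4.3033.
A₀ = A × 2^n = 36.4 × 2^4.3033 = 36.4 × 19.743 ≈ 718.65 pmol/L.

719 pmol/L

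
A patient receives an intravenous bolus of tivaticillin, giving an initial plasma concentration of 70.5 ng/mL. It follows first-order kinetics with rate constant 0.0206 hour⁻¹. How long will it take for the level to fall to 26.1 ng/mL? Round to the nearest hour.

t½ = ln 2 / k = 0.69315 / 0.0206 ≈ 33.648 hours.
Fraction remaining = 26.1/70.5 ≈ 0.37021.
n = log₂(70.5/26.1) = ln(2.7011)/ln 2 ≈ 1.4336 half-lives.
t = n × t½ = 1.4336 × 33.648 ≈ 48.237 hours.

48 hours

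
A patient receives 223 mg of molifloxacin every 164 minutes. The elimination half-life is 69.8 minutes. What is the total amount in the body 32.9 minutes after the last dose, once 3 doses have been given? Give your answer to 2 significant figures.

200 mg

The 3 doses were given 360.9, 196.9, 32.9 minutes ago.
Total = 223·(1/2)^(360.9/69.8) + 223·(1/2)^(196.9/69.8) + 223·(1/2)^(32.9/69.8)
      = 6.192 + 31.559 + 160.85 ≈ 198.6 mg.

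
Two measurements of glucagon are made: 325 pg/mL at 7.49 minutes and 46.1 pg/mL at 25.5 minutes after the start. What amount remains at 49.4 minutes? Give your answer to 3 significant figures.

3.45 pg/mL

Over Δt = 25.5 − 7.49 = 18.01 minutes, the level fell by a factor of 325/46.1 ≈ 7.0499.
n = log₂(7.0499) ≈ 2.8176 half-lives, so t½ = 18.01/2.8176 ≈ 6.392 minutes.
From t = 25.5 to t = 49.4: 46.1 × (1/2)^((49.4−25.5)/6.392) ≈ 3.4525 pg/mL.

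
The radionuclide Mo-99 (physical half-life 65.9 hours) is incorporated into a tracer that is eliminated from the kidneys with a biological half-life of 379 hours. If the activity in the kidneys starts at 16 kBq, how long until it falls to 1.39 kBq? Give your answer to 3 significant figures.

1/t_eff = 1/t_phys + 1/t_biol = 1/65.9 + 1/379 = 0.017813 per hour.
t_eff = 65.9 × 379 / (65.9 + 379) ≈ 56.139 hours.
n = log₂(16/1.39) ≈ 3.5249; t = 3.5249 × 56.139 ≈ 197.88 hours.

198 hours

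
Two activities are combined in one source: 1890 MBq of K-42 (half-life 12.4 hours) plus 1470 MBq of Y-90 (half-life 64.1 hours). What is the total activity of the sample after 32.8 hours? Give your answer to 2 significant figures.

K-42: 1890 × (1/2)^(32.8/12.4) = 1890 × (1/2)^2.6452 ≈ 302.13 MBq.
Y-90: 1470 × (1/2)^(32.8/64.1) = 1470 × (1/2)^0.5117 ≈ 1031.1 MBq.
Total = 302.13 + 1031.1 ≈ 1333.2 MBq.

1300 MBq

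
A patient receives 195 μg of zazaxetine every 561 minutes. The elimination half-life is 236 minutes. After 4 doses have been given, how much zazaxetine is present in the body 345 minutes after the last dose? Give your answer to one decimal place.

87.5 μg

The 4 doses were given 2028, 1467, 906, 345 minutes ago.
Total = 195·(1/2)^(2028/236) + 195·(1/2)^(1467/236) + 195·(1/2)^(906/236) + 195·(1/2)^(345/236)
      = 0.50491 + 2.623 + 13.627 + 70.79 ≈ 87.544 μg.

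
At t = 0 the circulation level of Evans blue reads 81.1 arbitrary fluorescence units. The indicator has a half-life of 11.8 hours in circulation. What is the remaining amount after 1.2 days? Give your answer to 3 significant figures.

14.9 arbitrary fluorescence units

Convert the elapsed time: 1.2 days = 28.8 hours.
Number of half-lives: n = 28.8/11.8 ≈ 2.4407.
Remaining = 81.1 × (1/2)^2.4407 = 81.1 × 0.1842 ≈ 14.938 arbitrary fluorescence units.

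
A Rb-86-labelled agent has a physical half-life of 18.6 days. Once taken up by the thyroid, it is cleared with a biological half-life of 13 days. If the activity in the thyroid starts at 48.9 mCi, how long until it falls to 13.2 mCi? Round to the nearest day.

14 days

1/t_eff = 1/t_phys + 1/t_biol = 1/18.6 + 1/13 = 0.13069 per day.
t_eff = 18.6 × 13 / (18.6 + 13) ≈ 7.6519 days.
n = log₂(48.9/13.2) ≈ 1.8893; t = 1.8893 × 7.6519 ≈ 14.457 days.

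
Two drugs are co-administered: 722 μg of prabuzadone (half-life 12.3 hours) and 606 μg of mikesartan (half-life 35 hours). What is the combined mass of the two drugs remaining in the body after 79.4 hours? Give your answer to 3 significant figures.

134 μg

prabuzadone: 722 × (1/2)^(79.4/12.3) = 722 × (1/2)^6.4553 ≈ 8.2282 μg.
mikesartan: 606 × (1/2)^(79.4/35) = 606 × (1/2)^2.2686 ≈ 125.77 μg.
Total = 8.2282 + 125.77 ≈ 133.99 μg.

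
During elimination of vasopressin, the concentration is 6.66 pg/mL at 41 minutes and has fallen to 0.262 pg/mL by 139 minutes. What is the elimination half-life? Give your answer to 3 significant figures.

21.0 minutes

Over Δt = 139 − 41 = 98 minutes, the level fell by a factor of 6.66/0.262 ≈ 25.42.
n = log₂(25.42) ≈ 4.6679 half-lives, so t½ = 98/4.6679 ≈ 20.995 minutes.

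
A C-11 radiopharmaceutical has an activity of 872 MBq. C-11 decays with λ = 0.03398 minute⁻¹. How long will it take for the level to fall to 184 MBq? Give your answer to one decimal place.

45.8 minutes

t½ = ln 2 / λ = 0.69315 / 0.03398 ≈ 20.399 minutes.
Fraction remaining = 184/872 ≈ 0.21101.
n = log₂(872/184) = ln(4.7391)/ln 2 ≈ 2.2446 half-lives.
t = n × t½ = 2.2446 × 20.399 ≈ 45.787 minutes.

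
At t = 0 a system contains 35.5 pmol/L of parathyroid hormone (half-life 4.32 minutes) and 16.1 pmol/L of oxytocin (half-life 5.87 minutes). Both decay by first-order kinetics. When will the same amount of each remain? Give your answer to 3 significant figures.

18.7 minutes

Set 35.5·(1/2)^(t/4.32) = 16.1·(1/2)^(t/5.87).
Taking log₂: log₂(35.5/16.1) = t·(1/4.32 − 1/5.87).
log₂(2.205) = 1.1408; 1/4.32 − 1/5.87 = 0.061124.
t = 1.1408 / 0.061124 ≈ 18.663 minutes.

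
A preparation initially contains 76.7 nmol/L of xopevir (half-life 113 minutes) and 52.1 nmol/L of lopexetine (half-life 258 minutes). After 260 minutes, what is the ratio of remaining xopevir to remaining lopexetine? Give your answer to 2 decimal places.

xopevir: 76.7 × (1/2)^(260/113) = 76.7 × (1/2)^2.3009 ≈ 15.565 nmol/L.
lopexetine: 52.1 × (1/2)^(260/258) = 52.1 × (1/2)^1.0078 ≈ 25.91 nmol/L.
Ratio ≈ 15.565 / 25.91 ≈ 0.60074.

0.60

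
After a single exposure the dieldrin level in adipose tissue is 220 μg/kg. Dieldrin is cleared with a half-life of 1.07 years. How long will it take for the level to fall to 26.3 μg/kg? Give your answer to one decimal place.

Fraction remaining = 26.3/220 ≈ 0.11955.
n = log₂(220/26.3) = ln(8.365)/ln 2 ≈ 3.0644 half-lives.
t = n × t½ = 3.0644 × 1.07 ≈ 3.2789 years.

3.3 years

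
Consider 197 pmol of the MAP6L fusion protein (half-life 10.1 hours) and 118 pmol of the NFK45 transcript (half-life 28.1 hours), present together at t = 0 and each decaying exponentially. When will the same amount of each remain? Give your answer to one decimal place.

11.7 hours

Set 197·(1/2)^(t/10.1) = 118·(1/2)^(t/28.1).
Taking log₂: log₂(197/118) = t·(1/10.1 − 1/28.1).
log₂(1.6695) = 0.73941; 1/10.1 − 1/28.1 = 0.063423.
t = 0.73941 / 0.063423 ≈ 11.658 hours.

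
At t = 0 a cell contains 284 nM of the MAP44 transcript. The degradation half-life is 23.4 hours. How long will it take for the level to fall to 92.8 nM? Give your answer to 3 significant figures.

37.8 hours

Fraction remaining = 92.8/284 ≈ 0.32676.
n = log₂(284/92.8) = ln(3.0603)/ln 2 ≈ 1.6137 half-lives.
t = n × t½ = 1.6137 × 23.4 ≈ 37.76 hours.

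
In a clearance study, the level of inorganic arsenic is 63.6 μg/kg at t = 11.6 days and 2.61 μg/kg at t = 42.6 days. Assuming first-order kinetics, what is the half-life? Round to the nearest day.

7 days

Over Δt = 42.6 − 11.6 = 31 days, the level fell by a factor of 63.6/2.61 ≈ 24.368.
n = log₂(24.368) ≈ 4.6069 half-lives, so t½ = 31/4.6069 ≈ 6.729 days.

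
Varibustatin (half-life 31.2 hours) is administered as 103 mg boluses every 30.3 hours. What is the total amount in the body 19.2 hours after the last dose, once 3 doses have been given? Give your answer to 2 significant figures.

The 3 doses were given 79.8, 49.5, 19.2 hours ago.
Total = 103·(1/2)^(79.8/31.2) + 103·(1/2)^(49.5/31.2) + 103·(1/2)^(19.2/31.2)
      = 17.494 + 34.296 + 67.234 ≈ 119.02 mg.

120 mg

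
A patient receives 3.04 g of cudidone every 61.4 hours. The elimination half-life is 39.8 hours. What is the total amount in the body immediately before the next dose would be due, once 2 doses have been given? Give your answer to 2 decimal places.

The 2 doses were given 122.8, 61.4 hours ago.
Total = 3.04·(1/2)^(122.8/39.8) + 3.04·(1/2)^(61.4/39.8)
      = 0.35815 + 1.0434 ≈ 1.4016 g.

1.40 g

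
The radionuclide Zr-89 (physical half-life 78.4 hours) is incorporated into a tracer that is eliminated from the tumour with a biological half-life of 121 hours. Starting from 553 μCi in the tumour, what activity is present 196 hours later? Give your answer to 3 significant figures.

1/t_eff = 1/t_phys + 1/t_biol = 1/78.4 + 1/121 = 0.02102 per hour.
t_eff = 78.4 × 121 / (78.4 + 121) ≈ 47.575 hours.
Remaining = 553 × (1/2)^(196/47.575) = 553 × (1/2)^4.1198 ≈ 31.808 μCi.

31.8 μCi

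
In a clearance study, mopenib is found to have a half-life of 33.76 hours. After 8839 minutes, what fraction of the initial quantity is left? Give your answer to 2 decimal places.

8839 minutes = 147.317 hours.
n = 147.317/33.76 ≈ 4.3636 half-lives.
Fraction remaining = (1/2)^4.3636 ≈ 0.048575.

0.05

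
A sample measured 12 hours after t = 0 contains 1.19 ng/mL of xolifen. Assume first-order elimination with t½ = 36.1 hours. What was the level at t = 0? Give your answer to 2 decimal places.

1.50 ng/mL

Number of half-lives elapsed: n = 12/36.1 ≈ 0.33241.
A₀ = A × 2^n = 1.19 × 2^0.33241 = 1.19 × 1.2591 ≈ 1.4983 ng/mL.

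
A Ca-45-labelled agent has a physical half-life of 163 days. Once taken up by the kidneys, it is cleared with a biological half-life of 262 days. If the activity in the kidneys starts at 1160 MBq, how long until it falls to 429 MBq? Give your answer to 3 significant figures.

1/t_eff = 1/t_phys + 1/t_biol = 1/163 + 1/262 = 0.0099518 per day.
t_eff = 163 × 262 / (163 + 262) ≈ 100.48 days.
n = log₂(1160/429) ≈ 1.4351; t = 1.4351 × 100.48 ≈ 144.2 days.

144 days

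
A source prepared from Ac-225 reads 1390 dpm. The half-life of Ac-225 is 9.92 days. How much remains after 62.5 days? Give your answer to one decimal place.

17.6 dpm

Number of half-lives: n = 62.5/9.92 ≈ 6.3004.
Remaining = 1390 × (1/2)^6.3004 = 1390 × 0.012688 ≈ 17.636 dpm.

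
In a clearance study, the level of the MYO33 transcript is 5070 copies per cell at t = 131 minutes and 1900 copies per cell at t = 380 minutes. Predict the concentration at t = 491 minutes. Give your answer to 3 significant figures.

Over Δt = 380 − 131 = 249 minutes, the level fell by a factor of 5070/1900 ≈ 2.6684.
n = log₂(2.6684) ≈ 1.416 half-lives, so t½ = 249/1.416 ≈ 175.85 minutes.
From t = 380 to t = 491: 1900 × (1/2)^((491−380)/175.85) ≈ 1226.7 copies per cell.

1230 copies per cell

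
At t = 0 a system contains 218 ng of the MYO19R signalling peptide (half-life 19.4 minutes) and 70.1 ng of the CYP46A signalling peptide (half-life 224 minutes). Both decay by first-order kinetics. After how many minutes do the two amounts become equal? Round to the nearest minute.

35 minutes

Set 218·(1/2)^(t/19.4) = 70.1·(1/2)^(t/224).
Taking log₂: log₂(218/70.1) = t·(1/19.4 − 1/224).
log₂(3.1098) = 1.6368; 1/19.4 − 1/224 = 0.047082.
t = 1.6368 / 0.047082 ≈ 34.766 minutes.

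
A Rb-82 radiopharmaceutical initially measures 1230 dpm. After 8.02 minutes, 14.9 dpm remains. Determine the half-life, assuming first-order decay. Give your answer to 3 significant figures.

A/A₀ = 14.9/1230 ≈ 0.012114.
n = log₂(82.55) ≈ 6.3672 half-lives elapsed in 8.02 minutes.
t½ = 8.02/6.3672 ≈ 1.2596 minutes.

1.26 minutes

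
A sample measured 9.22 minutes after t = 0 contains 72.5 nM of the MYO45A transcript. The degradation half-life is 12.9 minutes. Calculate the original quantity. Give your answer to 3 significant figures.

119 nM

Number of half-lives elapsed: n = 9.22/12.9 ≈ 0.71473.
A₀ = A × 2^n = 72.5 × 2^0.71473 = 72.5 × 1.6412 ≈ 118.99 nM.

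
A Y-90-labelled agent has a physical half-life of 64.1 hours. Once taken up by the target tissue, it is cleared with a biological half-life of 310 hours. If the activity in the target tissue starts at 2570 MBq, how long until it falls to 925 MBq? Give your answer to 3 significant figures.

78.3 hours

1/t_eff = 1/t_phys + 1/t_biol = 1/64.1 + 1/310 = 0.018826 per hour.
t_eff = 64.1 × 310 / (64.1 + 310) ≈ 53.117 hours.
n = log₂(2570/925) ≈ 1.4742; t = 1.4742 × 53.117 ≈ 78.307 hours.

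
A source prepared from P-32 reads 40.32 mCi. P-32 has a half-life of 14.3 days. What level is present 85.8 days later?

Elapsed time is 6 half-lives (85.8/14.3).
Each half-life halves the amount: 40.32 × (1/2)^6 = 40.32/64 = 0.63 mCi.

0.63 mCi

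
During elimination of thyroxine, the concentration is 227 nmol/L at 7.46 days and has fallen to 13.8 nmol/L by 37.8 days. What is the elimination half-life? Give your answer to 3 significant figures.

7.51 days

Over Δt = 37.8 − 7.46 = 30.34 days, the level fell by a factor of 227/13.8 ≈ 16.449.
n = log₂(16.449) ≈ 4.04 half-lives, so t½ = 30.34/4.04 ≈ 7.51 days.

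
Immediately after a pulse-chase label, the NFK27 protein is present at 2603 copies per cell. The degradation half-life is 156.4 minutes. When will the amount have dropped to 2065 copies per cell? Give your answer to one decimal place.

Fraction remaining = 2065/2603 ≈ 0.79332.
n = log₂(2603/2065) = ln(1.2605)/ln 2 ≈ 0.33403 half-lives.
t = n × t½ = 0.33403 × 156.4 ≈ 52.243 minutes.

52.2 minutes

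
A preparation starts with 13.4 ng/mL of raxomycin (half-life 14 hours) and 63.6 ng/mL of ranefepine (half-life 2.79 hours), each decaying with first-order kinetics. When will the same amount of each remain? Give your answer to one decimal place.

Set 13.4·(1/2)^(t/14) = 63.6·(1/2)^(t/2.79).
Taking log₂: log₂(13.4/63.6) = t·(1/14 − 1/2.79).
log₂(0.21069) = -2.2468; 1/14 − 1/2.79 = -0.28699.
t = -2.2468 / -0.28699 ≈ 7.8287 hours.

7.8 hours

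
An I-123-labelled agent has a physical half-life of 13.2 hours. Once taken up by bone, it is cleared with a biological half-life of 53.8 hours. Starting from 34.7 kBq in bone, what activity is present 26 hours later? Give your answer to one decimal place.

6.3 kBq

1/t_eff = 1/t_phys + 1/t_biol = 1/13.2 + 1/53.8 = 0.094345 per hour.
t_eff = 13.2 × 53.8 / (13.2 + 53.8) ≈ 10.599 hours.
Remaining = 34.7 × (1/2)^(26/10.599) = 34.7 × (1/2)^2.453 ≈ 6.3374 kBq.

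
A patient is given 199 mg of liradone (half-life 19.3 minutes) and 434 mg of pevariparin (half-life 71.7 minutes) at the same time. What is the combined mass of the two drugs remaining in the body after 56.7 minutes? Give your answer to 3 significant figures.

liradone: 199 × (1/2)^(56.7/19.3) = 199 × (1/2)^2.9378 ≈ 25.97 mg.
pevariparin: 434 × (1/2)^(56.7/71.7) = 434 × (1/2)^0.79079 ≈ 250.86 mg.
Total = 25.97 + 250.86 ≈ 276.83 mg.

277 mg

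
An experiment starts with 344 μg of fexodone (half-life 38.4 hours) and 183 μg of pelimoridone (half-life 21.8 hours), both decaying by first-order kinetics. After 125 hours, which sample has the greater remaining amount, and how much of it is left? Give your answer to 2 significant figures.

fexodone, 36 μg

fexodone: 344 × (1/2)^3.2552 ≈ 36.028 μg.
pelimoridone: 183 × (1/2)^5.7339 ≈ 3.4384 μg.
Fexodone has more remaining, at ≈ 36.028 μg.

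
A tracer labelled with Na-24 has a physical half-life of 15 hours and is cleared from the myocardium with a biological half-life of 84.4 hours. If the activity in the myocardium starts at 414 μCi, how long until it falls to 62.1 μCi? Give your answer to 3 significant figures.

34.9 hours

1/t_eff = 1/t_phys + 1/t_biol = 1/15 + 1/84.4 = 0.078515 per hour.
t_eff = 15 × 84.4 / (15 + 84.4) ≈ 12.736 hours.
n = log₂(414/62.1) ≈ 2.737; t = 2.737 × 12.736 ≈ 34.859 hours.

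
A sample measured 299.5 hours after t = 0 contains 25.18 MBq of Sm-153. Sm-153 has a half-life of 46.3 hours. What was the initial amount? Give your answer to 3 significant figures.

2230 MBq

Number of half-lives elapsed: n = 299.5/46.3 ≈ 6.4687.
A₀ = A × 2^n = 25.18 × 2^6.4687 = 25.18 × 88.566 ≈ 2230.1 MBq.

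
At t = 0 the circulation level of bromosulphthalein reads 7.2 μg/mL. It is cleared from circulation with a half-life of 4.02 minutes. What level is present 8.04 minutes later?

Elapsed time is 2 half-lives (8.04/4.02).
Each half-life halves the amount: 7.2 × (1/2)^2 = 7.2/4 = 1.8 μg/mL.

1.8 μg/mL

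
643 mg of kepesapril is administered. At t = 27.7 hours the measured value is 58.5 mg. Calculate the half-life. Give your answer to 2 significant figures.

A/A₀ = 58.5/643 ≈ 0.09098.
n = log₂(10.991) ≈ 3.4583 half-lives elapsed in 27.7 hours.
t½ = 27.7/3.4583 ≈ 8.0097 hours.

8.0 hours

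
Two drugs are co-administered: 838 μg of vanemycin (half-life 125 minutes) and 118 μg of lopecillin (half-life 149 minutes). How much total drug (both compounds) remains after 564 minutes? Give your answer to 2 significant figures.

vanemycin: 838 × (1/2)^(564/125) = 838 × (1/2)^4.512 ≈ 36.728 μg.
lopecillin: 118 × (1/2)^(564/149) = 118 × (1/2)^3.7852 ≈ 8.5588 μg.
Total = 36.728 + 8.5588 ≈ 45.287 μg.

45 μg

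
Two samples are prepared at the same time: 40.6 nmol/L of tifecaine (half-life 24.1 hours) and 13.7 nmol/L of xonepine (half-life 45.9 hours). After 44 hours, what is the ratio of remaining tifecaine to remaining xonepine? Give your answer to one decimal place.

tifecaine: 40.6 × (1/2)^(44/24.1) = 40.6 × (1/2)^1.8257 ≈ 11.453 nmol/L.
xonepine: 13.7 × (1/2)^(44/45.9) = 13.7 × (1/2)^0.95861 ≈ 7.0494 nmol/L.
Ratio ≈ 11.453 / 7.0494 ≈ 1.6247.

1.6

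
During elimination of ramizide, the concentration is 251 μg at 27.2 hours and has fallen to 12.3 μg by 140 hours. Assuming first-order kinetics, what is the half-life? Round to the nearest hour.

Over Δt = 140 − 27.2 = 112.8 hours, the level fell by a factor of 251/12.3 ≈ 20.407.
n = log₂(20.407) ≈ 4.351 half-lives, so t½ = 112.8/4.351 ≈ 25.925 hours.

26 hours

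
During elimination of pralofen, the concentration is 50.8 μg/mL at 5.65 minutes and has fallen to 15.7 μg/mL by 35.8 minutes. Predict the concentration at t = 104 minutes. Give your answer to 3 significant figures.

Over Δt = 35.8 − 5.65 = 30.15 minutes, the level fell by a factor of 50.8/15.7 ≈ 3.2357.
n = log₂(3.2357) ≈ 1.6941 half-lives, so t½ = 30.15/1.6941 ≈ 17.797 minutes.
From t = 35.8 to t = 104: 15.7 × (1/2)^((104−35.8)/17.797) ≈ 1.1024 μg/mL.

1.10 μg/mL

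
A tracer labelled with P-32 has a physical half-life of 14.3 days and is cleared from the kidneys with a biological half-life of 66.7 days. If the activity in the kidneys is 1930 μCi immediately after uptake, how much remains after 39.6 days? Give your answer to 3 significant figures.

1/t_eff = 1/t_phys + 1/t_biol = 1/14.3 + 1/66.7 = 0.084923 per day.
t_eff = 14.3 × 66.7 / (14.3 + 66.7) ≈ 11.775 days.
Remaining = 1930 × (1/2)^(39.6/11.775) = 1930 × (1/2)^3.3629 ≈ 187.59 μCi.

188 μCi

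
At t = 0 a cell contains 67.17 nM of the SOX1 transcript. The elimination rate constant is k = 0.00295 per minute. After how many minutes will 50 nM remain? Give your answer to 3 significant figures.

t½ = ln 2 / k = 0.69315 / 0.00295 ≈ 234.97 minutes.
Fraction remaining = 50/67.17 ≈ 0.74438.
n = log₂(67.17/50) = ln(1.3434)/ln 2 ≈ 0.42589 half-lives.
t = n × t½ = 0.42589 × 234.97 ≈ 100.07 minutes.

100 minutes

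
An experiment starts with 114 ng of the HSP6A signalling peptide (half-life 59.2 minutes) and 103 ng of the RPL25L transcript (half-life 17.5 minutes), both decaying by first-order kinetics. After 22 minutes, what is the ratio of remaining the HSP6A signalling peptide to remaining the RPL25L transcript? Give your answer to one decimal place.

HSP6A signalling peptide: 114 × (1/2)^(22/59.2) = 114 × (1/2)^0.37162 ≈ 88.112 ng.
RPL25L transcript: 103 × (1/2)^(22/17.5) = 103 × (1/2)^1.2571 ≈ 43.092 ng.
Ratio ≈ 88.112 / 43.092 ≈ 2.0447.

2.0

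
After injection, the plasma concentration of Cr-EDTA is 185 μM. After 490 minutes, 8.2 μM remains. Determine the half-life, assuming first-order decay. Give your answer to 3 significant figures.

A/A₀ = 8.2/185 ≈ 0.044324.
n = log₂(22.561) ≈ 4.4958 half-lives elapsed in 490 minutes.
t½ = 490/4.4958 ≈ 108.99 minutes.

109 minutes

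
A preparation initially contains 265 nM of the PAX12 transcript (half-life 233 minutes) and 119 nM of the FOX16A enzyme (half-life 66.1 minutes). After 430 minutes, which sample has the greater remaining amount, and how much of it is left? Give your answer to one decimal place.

PAX12 transcript, 73.7 nM

PAX12 transcript: 265 × (1/2)^1.8455 ≈ 73.739 nM.
FOX16A enzyme: 119 × (1/2)^6.5053 ≈ 1.31 nM.
PAX12 transcript has more remaining, at ≈ 73.739 nM.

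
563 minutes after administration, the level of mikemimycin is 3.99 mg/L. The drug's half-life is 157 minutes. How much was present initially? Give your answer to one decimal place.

47.9 mg/L

Number of half-lives elapsed: n = 563/157 ≈ 3.586.
A₀ = A × 2^n = 3.99 × 2^3.586 = 3.99 × 12.009 ≈ 47.914 mg/L.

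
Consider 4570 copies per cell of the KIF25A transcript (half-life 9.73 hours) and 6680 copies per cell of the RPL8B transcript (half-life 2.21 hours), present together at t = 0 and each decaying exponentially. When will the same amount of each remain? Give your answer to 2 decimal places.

Set 4570·(1/2)^(t/9.73) = 6680·(1/2)^(t/2.21).
Taking log₂: log₂(4570/6680) = t·(1/9.73 − 1/2.21).
log₂(0.68413) = -0.54765; 1/9.73 − 1/2.21 = -0.34971.
t = -0.54765 / -0.34971 ≈ 1.566 hours.

1.57 hours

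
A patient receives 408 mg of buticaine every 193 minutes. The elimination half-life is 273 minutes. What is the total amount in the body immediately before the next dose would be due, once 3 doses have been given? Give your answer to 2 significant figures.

The 3 doses were given 579, 386, 193 minutes ago.
Total = 408·(1/2)^(579/273) + 408·(1/2)^(386/273) + 408·(1/2)^(193/273)
      = 93.802 + 153.12 + 249.94 ≈ 496.87 mg.

500 mg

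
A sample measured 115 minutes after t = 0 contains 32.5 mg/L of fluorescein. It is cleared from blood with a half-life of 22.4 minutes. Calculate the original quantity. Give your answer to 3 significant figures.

1140 mg/L

Number of half-lives elapsed: n = 115/22.4 ≈ 5.1339.
A₀ = A × 2^n = 32.5 × 2^5.1339 = 32.5 × 35.113 ≈ 1141.2 mg/L.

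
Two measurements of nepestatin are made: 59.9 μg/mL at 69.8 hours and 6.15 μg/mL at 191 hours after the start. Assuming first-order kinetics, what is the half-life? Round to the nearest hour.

37 hours

Over Δt = 191 − 69.8 = 121.2 hours, the level fell by a factor of 59.9/6.15 ≈ 9.7398.
n = log₂(9.7398) ≈ 3.2839 half-lives, so t½ = 121.2/3.2839 ≈ 36.907 hours.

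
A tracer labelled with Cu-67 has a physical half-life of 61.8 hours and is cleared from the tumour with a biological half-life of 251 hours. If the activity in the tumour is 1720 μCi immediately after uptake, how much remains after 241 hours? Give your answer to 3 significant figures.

1/t_eff = 1/t_phys + 1/t_biol = 1/61.8 + 1/251 = 0.020165 per hour.
t_eff = 61.8 × 251 / (61.8 + 251) ≈ 49.59 hours.
Remaining = 1720 × (1/2)^(241/49.59) = 1720 × (1/2)^4.8598 ≈ 59.234 μCi.

59.2 μCi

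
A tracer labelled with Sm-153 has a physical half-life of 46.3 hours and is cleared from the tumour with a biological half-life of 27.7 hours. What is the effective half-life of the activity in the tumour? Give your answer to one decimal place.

1/t_eff = 1/t_phys + 1/t_biol = 1/46.3 + 1/27.7 = 0.057699 per hour.
t_eff = 46.3 × 27.7 / (46.3 + 27.7) ≈ 17.331 hours.

17.3 hours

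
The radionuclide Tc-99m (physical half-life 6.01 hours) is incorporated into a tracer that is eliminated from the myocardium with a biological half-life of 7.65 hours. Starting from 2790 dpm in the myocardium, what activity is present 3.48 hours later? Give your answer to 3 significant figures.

1/t_eff = 1/t_phys + 1/t_biol = 1/6.01 + 1/7.65 = 0.29711 per hour.
t_eff = 6.01 × 7.65 / (6.01 + 7.65) ≈ 3.3658 hours.
Remaining = 2790 × (1/2)^(3.48/3.3658) = 2790 × (1/2)^1.0339 ≈ 1362.6 dpm.

1360 dpm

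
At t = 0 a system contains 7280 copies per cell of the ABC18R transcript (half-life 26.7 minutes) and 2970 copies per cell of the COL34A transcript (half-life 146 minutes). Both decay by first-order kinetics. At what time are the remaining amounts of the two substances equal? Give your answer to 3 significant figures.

42.3 minutes

Set 7280·(1/2)^(t/26.7) = 2970·(1/2)^(t/146).
Taking log₂: log₂(7280/2970) = t·(1/26.7 − 1/146).
log₂(2.4512) = 1.2935; 1/26.7 − 1/146 = 0.030604.
t = 1.2935 / 0.030604 ≈ 42.265 minutes.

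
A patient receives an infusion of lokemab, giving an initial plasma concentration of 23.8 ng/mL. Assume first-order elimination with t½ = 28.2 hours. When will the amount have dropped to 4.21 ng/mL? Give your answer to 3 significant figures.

70.5 hours

Fraction remaining = 4.21/23.8 ≈ 0.17689.
n = log₂(23.8/4.21) = ln(5.6532)/ln 2 ≈ 2.4991 half-lives.
t = n × t½ = 2.4991 × 28.2 ≈ 70.474 hours.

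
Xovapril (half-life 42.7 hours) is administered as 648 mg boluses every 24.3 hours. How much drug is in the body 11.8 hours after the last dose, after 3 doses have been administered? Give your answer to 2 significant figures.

1100 mg

The 3 doses were given 60.4, 36.1, 11.8 hours ago.
Total = 648·(1/2)^(60.4/42.7) + 648·(1/2)^(36.1/42.7) + 648·(1/2)^(11.8/42.7)
      = 243.09 + 360.64 + 535.04 ≈ 1138.8 mg.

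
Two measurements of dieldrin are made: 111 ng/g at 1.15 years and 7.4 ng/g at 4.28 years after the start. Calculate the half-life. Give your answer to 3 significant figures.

0.801 years

Over Δt = 4.28 − 1.15 = 3.13 years, the level fell by a factor of 111/7.4 ≈ 15.
n = log₂(15) ≈ 3.9069 half-lives, so t½ = 3.13/3.9069 ≈ 0.80115 years.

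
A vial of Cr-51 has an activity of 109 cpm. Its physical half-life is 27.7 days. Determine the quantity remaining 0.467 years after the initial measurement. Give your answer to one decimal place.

Convert the elapsed time: 0.467 years = 170.455 days.
Number of half-lives: n = 170.455/27.7 ≈ 6.1536.
Remaining = 109 × (1/2)^6.1536 = 109 × 0.014047 ≈ 1.5311 cpm.

1.5 cpm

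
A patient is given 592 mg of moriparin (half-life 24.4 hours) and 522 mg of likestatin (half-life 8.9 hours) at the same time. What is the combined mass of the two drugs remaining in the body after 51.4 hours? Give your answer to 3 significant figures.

moriparin: 592 × (1/2)^(51.4/24.4) = 592 × (1/2)^2.1066 ≈ 137.46 mg.
likestatin: 522 × (1/2)^(51.4/8.9) = 522 × (1/2)^5.7753 ≈ 9.531 mg.
Total = 137.46 + 9.531 ≈ 146.99 mg.

147 mg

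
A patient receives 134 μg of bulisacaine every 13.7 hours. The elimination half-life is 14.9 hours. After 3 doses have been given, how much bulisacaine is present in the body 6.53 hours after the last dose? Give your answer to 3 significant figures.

The 3 doses were given 33.93, 20.23, 6.53 hours ago.
Total = 134·(1/2)^(33.93/14.9) + 134·(1/2)^(20.23/14.9) + 134·(1/2)^(6.53/14.9)
      = 27.644 + 52.287 + 98.896 ≈ 178.83 μg.

179 μg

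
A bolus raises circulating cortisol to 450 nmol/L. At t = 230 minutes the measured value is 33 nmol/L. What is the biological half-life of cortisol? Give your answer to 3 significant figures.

61.0 minutes

A/A₀ = 33/450 ≈ 0.073333.
n = log₂(13.636) ≈ 3.7694 half-lives elapsed in 230 minutes.
t½ = 230/3.7694 ≈ 61.018 minutes.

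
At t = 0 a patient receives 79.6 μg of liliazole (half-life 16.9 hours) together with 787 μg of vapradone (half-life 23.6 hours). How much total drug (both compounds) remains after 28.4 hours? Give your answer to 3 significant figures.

liliazole: 79.6 × (1/2)^(28.4/16.9) = 79.6 × (1/2)^1.6805 ≈ 24.834 μg.
vapradone: 787 × (1/2)^(28.4/23.6) = 787 × (1/2)^1.2034 ≈ 341.76 μg.
Total = 24.834 + 341.76 ≈ 366.59 μg.

367 μg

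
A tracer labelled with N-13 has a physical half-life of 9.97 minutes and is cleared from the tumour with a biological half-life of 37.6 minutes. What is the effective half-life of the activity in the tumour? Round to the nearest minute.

1/t_eff = 1/t_phys + 1/t_biol = 1/9.97 + 1/37.6 = 0.1269 per minute.
t_eff = 9.97 × 37.6 / (9.97 + 37.6) ≈ 7.8804 minutes.

8 minutes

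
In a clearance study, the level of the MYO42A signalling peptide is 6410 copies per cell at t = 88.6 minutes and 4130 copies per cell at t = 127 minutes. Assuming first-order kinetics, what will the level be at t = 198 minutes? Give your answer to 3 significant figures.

Over Δt = 127 − 88.6 = 38.4 minutes, the level fell by a factor of 6410/4130 ≈ 1.5521.
n = log₂(1.5521) ≈ 0.63418 half-lives, so t½ = 38.4/0.63418 ≈ 60.55 minutes.
From t = 127 to t = 198: 4130 × (1/2)^((198−127)/60.55) ≈ 1832.2 copies per cell.

1830 copies per cell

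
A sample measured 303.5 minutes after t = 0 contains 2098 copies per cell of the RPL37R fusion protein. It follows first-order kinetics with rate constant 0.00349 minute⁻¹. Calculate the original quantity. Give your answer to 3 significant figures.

6050 copies per cell

t½ = ln 2 / k = 0.69315 / 0.00349 ≈ 198.61 minutes.
Number of half-lives elapsed: n = 303.5/198.61 ≈ 1.5281.
A₀ = A × 2^n = 2098 × 2^1.5281 = 2098 × 2.8841 ≈ 6050.9 copies per cell.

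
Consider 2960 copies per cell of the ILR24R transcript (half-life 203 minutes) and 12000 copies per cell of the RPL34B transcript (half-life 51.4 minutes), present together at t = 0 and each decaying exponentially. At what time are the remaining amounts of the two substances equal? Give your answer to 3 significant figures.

139 minutes

Set 2960·(1/2)^(t/203) = 12000·(1/2)^(t/51.4).
Taking log₂: log₂(2960/12000) = t·(1/203 − 1/51.4).
log₂(0.24667) = -2.0194; 1/203 − 1/51.4 = -0.014529.
t = -2.0194 / -0.014529 ≈ 138.99 minutes.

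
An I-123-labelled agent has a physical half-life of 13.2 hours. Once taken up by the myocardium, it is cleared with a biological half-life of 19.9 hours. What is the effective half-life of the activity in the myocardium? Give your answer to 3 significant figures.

7.94 hours

1/t_eff = 1/t_phys + 1/t_biol = 1/13.2 + 1/19.9 = 0.12601 per hour.
t_eff = 13.2 × 19.9 / (13.2 + 19.9) ≈ 7.936 hours.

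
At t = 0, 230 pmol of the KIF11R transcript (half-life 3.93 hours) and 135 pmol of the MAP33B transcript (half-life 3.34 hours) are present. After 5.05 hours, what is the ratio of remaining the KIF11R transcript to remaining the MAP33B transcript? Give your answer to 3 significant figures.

KIF11R transcript: 230 × (1/2)^(5.05/3.93) = 230 × (1/2)^1.285 ≈ 94.386 pmol.
MAP33B transcript: 135 × (1/2)^(5.05/3.34) = 135 × (1/2)^1.512 ≈ 47.335 pmol.
Ratio ≈ 94.386 / 47.335 ≈ 1.994.

1.99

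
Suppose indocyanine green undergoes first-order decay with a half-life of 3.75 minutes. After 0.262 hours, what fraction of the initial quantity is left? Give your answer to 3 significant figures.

0.262 hours = 15.72 minutes.
n = 15.72/3.75 ≈ 4.192 half-lives.
Fraction remaining = (1/2)^4.192 ≈ 0.054712.

0.0547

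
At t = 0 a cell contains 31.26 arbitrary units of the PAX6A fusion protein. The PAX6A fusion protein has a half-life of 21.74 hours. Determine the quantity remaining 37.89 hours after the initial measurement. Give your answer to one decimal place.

Number of half-lives: n = 37.89/21.74 ≈ 1.7429.
Remaining = 31.26 × (1/2)^1.7429 = 31.26 × 0.29877 ≈ 9.3397 arbitrary units.

9.3 arbitrary units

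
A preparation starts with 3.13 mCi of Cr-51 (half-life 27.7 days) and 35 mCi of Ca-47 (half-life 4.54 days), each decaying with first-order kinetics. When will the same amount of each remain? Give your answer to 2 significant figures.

Set 3.13·(1/2)^(t/27.7) = 35·(1/2)^(t/4.54).
Taking log₂: log₂(3.13/35) = t·(1/27.7 − 1/4.54).
log₂(0.089429) = -3.4831; 1/27.7 − 1/4.54 = -0.18416.
t = -3.4831 / -0.18416 ≈ 18.913 days.

19 days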